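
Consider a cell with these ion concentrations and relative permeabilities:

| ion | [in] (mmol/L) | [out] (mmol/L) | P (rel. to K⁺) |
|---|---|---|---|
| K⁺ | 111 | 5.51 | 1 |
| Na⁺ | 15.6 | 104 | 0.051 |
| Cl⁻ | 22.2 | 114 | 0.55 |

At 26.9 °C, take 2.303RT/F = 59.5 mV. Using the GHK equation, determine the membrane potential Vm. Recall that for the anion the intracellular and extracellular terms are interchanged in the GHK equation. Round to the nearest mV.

-52 mV

Vm = 59.5 · log₁₀[(Σ P·[cation]ₒ + Σ P·[anion]ᵢ) / (Σ P·[cation]ᵢ + Σ P·[anion]ₒ)]
Numerator = 1×5.51 + 0.051×104 + 0.55×22.2 = 23.02
Denominator = 1×111 + 0.051×15.6 + 0.55×114 = 174.5
Vm = 59.5 · log₁₀(0.13195) = 59.5 × (-0.8796) = -52.34 mV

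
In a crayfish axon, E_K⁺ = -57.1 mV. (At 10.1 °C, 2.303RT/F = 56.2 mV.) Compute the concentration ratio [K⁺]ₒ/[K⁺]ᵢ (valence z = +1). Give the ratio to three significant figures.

log₁₀([out]/[in]) = E·z/(56.2) = -57.1 × 1 / 56.2 = -1.0160
[out]/[in] = 10^(-1.0160) = 0.09638

0.0964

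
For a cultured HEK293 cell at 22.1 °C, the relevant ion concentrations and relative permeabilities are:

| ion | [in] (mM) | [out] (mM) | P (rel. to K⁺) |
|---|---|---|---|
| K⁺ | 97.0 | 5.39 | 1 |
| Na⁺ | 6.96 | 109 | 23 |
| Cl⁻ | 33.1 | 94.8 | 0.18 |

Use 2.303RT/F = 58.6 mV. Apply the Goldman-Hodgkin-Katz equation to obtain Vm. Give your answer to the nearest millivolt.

Vm = 58.6 · log₁₀[(Σ P·[cation]ₒ + Σ P·[anion]ᵢ) / (Σ P·[cation]ᵢ + Σ P·[anion]ₒ)]
Numerator = 1×5.39 + 23×109 + 0.18×33.1 = 2518
Denominator = 1×97.0 + 23×6.96 + 0.18×94.8 = 274.1
Vm = 58.6 · log₁₀(9.1862) = 58.6 × (0.9631) = 56.44 mV

56 mV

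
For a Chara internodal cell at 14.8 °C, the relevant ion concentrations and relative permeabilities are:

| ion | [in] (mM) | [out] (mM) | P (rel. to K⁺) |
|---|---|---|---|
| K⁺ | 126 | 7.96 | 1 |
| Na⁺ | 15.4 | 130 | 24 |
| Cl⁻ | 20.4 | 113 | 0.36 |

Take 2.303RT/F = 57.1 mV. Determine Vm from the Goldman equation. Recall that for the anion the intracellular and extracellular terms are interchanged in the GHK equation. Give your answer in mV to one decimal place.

Vm = 57.1 · log₁₀[(Σ P·[cation]ₒ + Σ P·[anion]ᵢ) / (Σ P·[cation]ᵢ + Σ P·[anion]ₒ)]
Numerator = 1×7.96 + 24×130 + 0.36×20.4 = 3135
Denominator = 1×126 + 24×15.4 + 0.36×113 = 536.3
Vm = 57.1 · log₁₀(5.8464) = 57.1 × (0.7669) = 43.79 mV

43.8 mV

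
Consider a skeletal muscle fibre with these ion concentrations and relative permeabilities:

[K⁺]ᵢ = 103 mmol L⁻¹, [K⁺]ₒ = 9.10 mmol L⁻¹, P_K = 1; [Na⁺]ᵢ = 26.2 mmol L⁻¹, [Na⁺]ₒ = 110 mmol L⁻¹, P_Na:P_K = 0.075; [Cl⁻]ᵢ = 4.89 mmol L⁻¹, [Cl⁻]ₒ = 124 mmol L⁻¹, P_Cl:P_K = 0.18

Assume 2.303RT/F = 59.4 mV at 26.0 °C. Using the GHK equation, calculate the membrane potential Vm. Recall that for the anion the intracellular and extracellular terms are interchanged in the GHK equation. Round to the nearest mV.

-50 mV

Vm = 59.4 · log₁₀[(Σ P·[cation]ₒ + Σ P·[anion]ᵢ) / (Σ P·[cation]ᵢ + Σ P·[anion]ₒ)]
Numerator = 1×9.10 + 0.075×110 + 0.18×4.89 = 18.23
Denominator = 1×103 + 0.075×26.2 + 0.18×124 = 127.3
Vm = 59.4 · log₁₀(0.14322) = 59.4 × (-0.8440) = -50.13 mV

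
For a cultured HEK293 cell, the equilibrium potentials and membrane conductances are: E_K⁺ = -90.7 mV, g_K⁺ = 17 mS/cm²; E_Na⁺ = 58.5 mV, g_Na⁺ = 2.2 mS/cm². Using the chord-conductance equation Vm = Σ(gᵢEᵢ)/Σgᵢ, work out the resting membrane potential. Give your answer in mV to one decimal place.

-73.6 mV

Σ gᵢEᵢ = 17·(-90.7) + 2.2·(58.5) = -1413.20
Σ gᵢ = 17 + 2.2 = 19.2
Vm = -1413.20 / 19.2 = -73.60 mV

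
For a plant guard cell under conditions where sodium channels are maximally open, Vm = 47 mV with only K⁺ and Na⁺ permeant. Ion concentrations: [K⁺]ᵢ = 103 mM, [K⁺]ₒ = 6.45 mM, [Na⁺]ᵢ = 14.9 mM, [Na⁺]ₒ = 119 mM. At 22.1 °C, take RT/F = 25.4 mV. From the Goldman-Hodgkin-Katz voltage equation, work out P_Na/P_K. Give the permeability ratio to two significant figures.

27

Let α = P_Na/P_K. GHK: Vm = 25.4·ln[(Kₒ + α·Naₒ)/(Kᵢ + α·Naᵢ)].
e^(Vm/25.4) = e^(47.0/25.4) = 6.3623
So 6.3623·(Kᵢ + α·Naᵢ) = Kₒ + α·Naₒ → α = (6.3623·103.0 − 6.45) / (119.0 − 6.3623·14.9)
α = (655.3 − 6.45) / (119.0 − 94.8) = 648.9/24.2 = 26.81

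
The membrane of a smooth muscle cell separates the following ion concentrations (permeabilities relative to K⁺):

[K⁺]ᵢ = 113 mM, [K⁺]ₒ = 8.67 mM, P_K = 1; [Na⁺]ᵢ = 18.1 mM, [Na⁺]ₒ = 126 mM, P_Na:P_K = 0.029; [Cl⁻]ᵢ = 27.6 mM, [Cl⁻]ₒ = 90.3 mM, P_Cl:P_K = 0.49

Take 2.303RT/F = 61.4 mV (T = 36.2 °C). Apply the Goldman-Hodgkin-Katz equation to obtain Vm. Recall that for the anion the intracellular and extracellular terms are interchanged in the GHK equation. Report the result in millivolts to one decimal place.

Vm = 61.4 · log₁₀[(Σ P·[cation]ₒ + Σ P·[anion]ᵢ) / (Σ P·[cation]ᵢ + Σ P·[anion]ₒ)]
Numerator = 1×8.67 + 0.029×126 + 0.49×27.6 = 25.85
Denominator = 1×113 + 0.029×18.1 + 0.49×90.3 = 157.8
Vm = 61.4 · log₁₀(0.16383) = 61.4 × (-0.7856) = -48.24 mV

-48.2 mV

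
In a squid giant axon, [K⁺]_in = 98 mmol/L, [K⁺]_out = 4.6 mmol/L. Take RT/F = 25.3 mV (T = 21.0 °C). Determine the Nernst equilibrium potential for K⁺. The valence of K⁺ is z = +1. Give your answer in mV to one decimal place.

-77.4 mV

E = (25.3/z) · ln([K⁺]_out/[K⁺]_in) with z = +1.
= (25.3/1) · ln(4.6/98) = 25.30 · ln(0.04694)
= 25.30 · (-3.0589) = -77.39 mV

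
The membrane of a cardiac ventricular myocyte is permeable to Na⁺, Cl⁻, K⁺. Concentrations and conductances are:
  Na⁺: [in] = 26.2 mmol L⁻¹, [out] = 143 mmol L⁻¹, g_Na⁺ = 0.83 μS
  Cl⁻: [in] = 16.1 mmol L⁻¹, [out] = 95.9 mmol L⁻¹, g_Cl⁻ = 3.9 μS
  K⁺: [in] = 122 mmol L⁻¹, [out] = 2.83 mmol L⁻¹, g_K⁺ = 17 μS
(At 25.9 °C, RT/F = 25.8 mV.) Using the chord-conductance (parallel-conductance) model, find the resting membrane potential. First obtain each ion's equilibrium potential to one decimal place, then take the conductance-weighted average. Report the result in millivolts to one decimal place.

E_Na⁺ = (25.8/1)·ln(143/26.2) = 43.8 mV
E_Cl⁻ = (25.8/-1)·ln(95.9/16.1) = -46.0 mV
E_K⁺ = (25.8/1)·ln(2.83/122) = -97.1 mV
Vm = (Σ gᵢEᵢ)/(Σ gᵢ) = (0.83·43.8 + 3.9·-46.0 + 17·-97.1) / (0.83 + 3.9 + 17)
= -1793.75 / 21.73 = -82.55 mV

-82.5 mV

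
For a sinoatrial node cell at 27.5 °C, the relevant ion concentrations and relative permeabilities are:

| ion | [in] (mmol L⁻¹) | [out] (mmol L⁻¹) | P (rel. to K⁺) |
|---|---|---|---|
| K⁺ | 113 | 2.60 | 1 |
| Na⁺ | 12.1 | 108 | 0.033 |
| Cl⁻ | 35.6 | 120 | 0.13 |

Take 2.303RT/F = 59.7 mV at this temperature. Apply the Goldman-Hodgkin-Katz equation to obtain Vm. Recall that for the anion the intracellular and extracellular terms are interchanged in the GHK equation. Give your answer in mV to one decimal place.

Vm = 59.7 · log₁₀[(Σ P·[cation]ₒ + Σ P·[anion]ᵢ) / (Σ P·[cation]ᵢ + Σ P·[anion]ₒ)]
Numerator = 1×2.60 + 0.033×108 + 0.13×35.6 = 10.79
Denominator = 1×113 + 0.033×12.1 + 0.13×120 = 129
Vm = 59.7 · log₁₀(0.083659) = 59.7 × (-1.0775) = -64.33 mV

-64.3 mV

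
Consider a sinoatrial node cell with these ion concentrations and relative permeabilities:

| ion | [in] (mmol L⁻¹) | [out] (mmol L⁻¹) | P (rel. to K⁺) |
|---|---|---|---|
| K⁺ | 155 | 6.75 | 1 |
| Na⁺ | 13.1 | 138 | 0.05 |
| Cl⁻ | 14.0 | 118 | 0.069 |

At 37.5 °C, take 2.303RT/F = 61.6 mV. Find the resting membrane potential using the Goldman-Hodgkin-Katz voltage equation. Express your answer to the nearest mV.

Vm = 61.6 · log₁₀[(Σ P·[cation]ₒ + Σ P·[anion]ᵢ) / (Σ P·[cation]ᵢ + Σ P·[anion]ₒ)]
Numerator = 1×6.75 + 0.05×138 + 0.069×14.0 = 14.62
Denominator = 1×155 + 0.05×13.1 + 0.069×118 = 163.8
Vm = 61.6 · log₁₀(0.089232) = 61.6 × (-1.0495) = -64.65 mV

-65 mV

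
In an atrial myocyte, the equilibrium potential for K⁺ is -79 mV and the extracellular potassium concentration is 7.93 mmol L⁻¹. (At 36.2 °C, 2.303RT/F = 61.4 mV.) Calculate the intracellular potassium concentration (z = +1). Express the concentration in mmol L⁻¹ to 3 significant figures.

153 mmol L⁻¹

Nernst: E = (61.4/1) · log₁₀([out]/[in]), so log₁₀([out]/[in]) = -79.0 × 1 / 61.4 = -1.2866.
[out]/[in] = 10^(-1.2866) = 0.05168.
[in] = 7.93 / 0.05168 = 153.4 mmol L⁻¹.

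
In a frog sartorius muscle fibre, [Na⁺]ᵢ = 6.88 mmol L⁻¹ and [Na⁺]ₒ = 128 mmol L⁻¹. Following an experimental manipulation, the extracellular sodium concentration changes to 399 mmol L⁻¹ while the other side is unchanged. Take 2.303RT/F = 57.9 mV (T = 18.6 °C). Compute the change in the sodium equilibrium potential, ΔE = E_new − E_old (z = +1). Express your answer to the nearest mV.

E_old = (57.9/1)·log₁₀(128/6.88) = 73.51 mV
E_new = (57.9/1)·log₁₀(399/6.88) = 102.10 mV
ΔE = 102.10 − (73.51) = 28.59 mV

29 mV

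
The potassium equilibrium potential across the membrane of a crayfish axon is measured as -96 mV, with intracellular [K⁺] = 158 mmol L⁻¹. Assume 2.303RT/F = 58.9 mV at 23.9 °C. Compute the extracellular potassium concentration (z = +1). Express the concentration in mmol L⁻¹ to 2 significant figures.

Nernst: E = (58.9/1) · log₁₀([out]/[in]), so log₁₀([out]/[in]) = -96.0 × 1 / 58.9 = -1.6299.
[out]/[in] = 10^(-1.6299) = 0.02345.
[out] = 0.02345 × 158 = 3.705 mmol L⁻¹.

3.7 mmol L⁻¹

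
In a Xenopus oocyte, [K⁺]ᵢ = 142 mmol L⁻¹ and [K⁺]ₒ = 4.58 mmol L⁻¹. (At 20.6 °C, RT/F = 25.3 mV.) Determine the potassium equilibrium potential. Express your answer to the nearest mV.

-87 mV

E = (25.3/z) · ln([K⁺]_out/[K⁺]_in) with z = +1.
= (25.3/1) · ln(4.58/142) = 25.30 · ln(0.03225)
= 25.30 · (-3.4341) = -86.88 mV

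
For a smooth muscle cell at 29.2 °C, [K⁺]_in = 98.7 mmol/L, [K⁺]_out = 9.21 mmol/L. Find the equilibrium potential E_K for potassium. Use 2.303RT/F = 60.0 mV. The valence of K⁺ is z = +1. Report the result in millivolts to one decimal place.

E = (60.0/z) · log₁₀([K⁺]_out/[K⁺]_in) with z = +1.
= (60.0/1) · log₁₀(9.21/98.7) = 60.00 · log₁₀(0.09331)
= 60.00 · (-1.0301) = -61.80 mV

-61.8 mV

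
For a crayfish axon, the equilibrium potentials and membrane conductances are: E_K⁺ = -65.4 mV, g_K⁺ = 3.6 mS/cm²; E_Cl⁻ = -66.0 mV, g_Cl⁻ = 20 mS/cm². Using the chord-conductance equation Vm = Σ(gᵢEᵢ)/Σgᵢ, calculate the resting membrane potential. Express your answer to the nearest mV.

Σ gᵢEᵢ = 3.6·(-65.4) + 20·(-66.0) = -1555.44
Σ gᵢ = 3.6 + 20 = 23.6
Vm = -1555.44 / 23.6 = -65.91 mV

-66 mV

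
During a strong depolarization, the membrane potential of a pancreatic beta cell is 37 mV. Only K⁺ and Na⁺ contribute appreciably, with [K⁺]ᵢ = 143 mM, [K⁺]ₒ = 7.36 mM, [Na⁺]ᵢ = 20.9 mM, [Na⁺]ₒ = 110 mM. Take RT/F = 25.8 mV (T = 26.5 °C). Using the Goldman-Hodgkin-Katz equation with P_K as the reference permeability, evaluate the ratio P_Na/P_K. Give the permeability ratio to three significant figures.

26.6

Let α = P_Na/P_K. GHK: Vm = 25.8·ln[(Kₒ + α·Naₒ)/(Kᵢ + α·Naᵢ)].
e^(Vm/25.8) = e^(37.0/25.8) = 4.1959
So 4.1959·(Kᵢ + α·Naᵢ) = Kₒ + α·Naₒ → α = (4.1959·143.0 − 7.36) / (110.0 − 4.1959·20.9)
α = (600 − 7.36) / (110.0 − 87.69) = 592.7/22.31 = 26.57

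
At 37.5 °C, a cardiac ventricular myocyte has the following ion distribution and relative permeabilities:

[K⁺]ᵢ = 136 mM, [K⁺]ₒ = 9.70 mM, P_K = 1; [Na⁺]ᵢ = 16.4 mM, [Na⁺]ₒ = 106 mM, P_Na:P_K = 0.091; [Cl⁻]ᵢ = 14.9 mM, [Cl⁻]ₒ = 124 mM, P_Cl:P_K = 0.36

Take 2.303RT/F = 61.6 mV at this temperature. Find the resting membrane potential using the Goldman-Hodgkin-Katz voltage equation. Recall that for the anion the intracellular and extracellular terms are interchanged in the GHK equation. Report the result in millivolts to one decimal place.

-53.4 mV

Vm = 61.6 · log₁₀[(Σ P·[cation]ₒ + Σ P·[anion]ᵢ) / (Σ P·[cation]ᵢ + Σ P·[anion]ₒ)]
Numerator = 1×9.70 + 0.091×106 + 0.36×14.9 = 24.71
Denominator = 1×136 + 0.091×16.4 + 0.36×124 = 182.1
Vm = 61.6 · log₁₀(0.13567) = 61.6 × (-0.8675) = -53.44 mV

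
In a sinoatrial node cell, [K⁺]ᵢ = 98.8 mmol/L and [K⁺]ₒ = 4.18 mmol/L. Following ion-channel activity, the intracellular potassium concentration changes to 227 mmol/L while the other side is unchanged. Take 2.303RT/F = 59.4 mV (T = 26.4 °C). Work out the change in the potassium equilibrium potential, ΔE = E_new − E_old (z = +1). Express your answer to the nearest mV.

E_old = (59.4/1)·log₁₀(4.18/98.8) = -81.59 mV
E_new = (59.4/1)·log₁₀(4.18/227) = -103.05 mV
ΔE = -103.05 − (-81.59) = -21.46 mV

-21 mV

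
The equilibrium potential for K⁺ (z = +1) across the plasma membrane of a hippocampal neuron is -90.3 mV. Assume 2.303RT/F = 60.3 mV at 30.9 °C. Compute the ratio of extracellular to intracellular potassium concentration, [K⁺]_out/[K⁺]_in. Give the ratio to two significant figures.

0.032

log₁₀([out]/[in]) = E·z/(60.3) = -90.3 × 1 / 60.3 = -1.4975
[out]/[in] = 10^(-1.4975) = 0.0318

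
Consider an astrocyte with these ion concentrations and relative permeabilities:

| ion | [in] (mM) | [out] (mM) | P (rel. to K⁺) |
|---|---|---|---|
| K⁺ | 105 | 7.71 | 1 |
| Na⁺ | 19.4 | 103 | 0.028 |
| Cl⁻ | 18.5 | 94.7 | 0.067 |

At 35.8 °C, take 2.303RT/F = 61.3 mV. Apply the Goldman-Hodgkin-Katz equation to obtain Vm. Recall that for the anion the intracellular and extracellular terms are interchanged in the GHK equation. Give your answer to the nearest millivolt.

-60 mV

Vm = 61.3 · log₁₀[(Σ P·[cation]ₒ + Σ P·[anion]ᵢ) / (Σ P·[cation]ᵢ + Σ P·[anion]ₒ)]
Numerator = 1×7.71 + 0.028×103 + 0.067×18.5 = 11.83
Denominator = 1×105 + 0.028×19.4 + 0.067×94.7 = 111.9
Vm = 61.3 · log₁₀(0.10576) = 61.3 × (-0.9757) = -59.81 mV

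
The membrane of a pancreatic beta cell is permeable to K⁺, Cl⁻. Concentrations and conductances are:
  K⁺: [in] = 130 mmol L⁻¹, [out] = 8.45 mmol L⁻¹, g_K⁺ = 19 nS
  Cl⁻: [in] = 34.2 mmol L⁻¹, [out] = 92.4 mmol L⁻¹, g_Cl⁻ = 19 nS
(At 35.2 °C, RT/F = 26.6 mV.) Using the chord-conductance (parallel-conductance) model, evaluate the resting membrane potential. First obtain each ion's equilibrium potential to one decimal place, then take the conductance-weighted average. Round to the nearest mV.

-50 mV

E_K⁺ = (26.6/1)·ln(8.45/130) = -72.7 mV
E_Cl⁻ = (26.6/-1)·ln(92.4/34.2) = -26.4 mV
Vm = (Σ gᵢEᵢ)/(Σ gᵢ) = (19·-72.7 + 19·-26.4) / (19 + 19)
= -1882.90 / 38 = -49.55 mV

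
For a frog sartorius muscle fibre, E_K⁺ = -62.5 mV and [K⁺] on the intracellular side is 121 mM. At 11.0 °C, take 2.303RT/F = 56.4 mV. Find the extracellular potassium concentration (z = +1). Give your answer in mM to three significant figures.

Nernst: E = (56.4/1) · log₁₀([out]/[in]), so log₁₀([out]/[in]) = -62.5 × 1 / 56.4 = -1.1082.
[out]/[in] = 10^(-1.1082) = 0.07795.
[out] = 0.07795 × 121 = 9.433 mM.

9.43 mM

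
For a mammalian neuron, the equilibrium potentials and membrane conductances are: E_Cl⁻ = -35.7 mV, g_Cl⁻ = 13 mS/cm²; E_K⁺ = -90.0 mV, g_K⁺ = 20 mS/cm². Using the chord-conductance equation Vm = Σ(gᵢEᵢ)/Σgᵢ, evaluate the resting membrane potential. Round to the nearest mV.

Σ gᵢEᵢ = 13·(-35.7) + 20·(-90.0) = -2264.10
Σ gᵢ = 13 + 20 = 33
Vm = -2264.10 / 33 = -68.61 mV

-69 mV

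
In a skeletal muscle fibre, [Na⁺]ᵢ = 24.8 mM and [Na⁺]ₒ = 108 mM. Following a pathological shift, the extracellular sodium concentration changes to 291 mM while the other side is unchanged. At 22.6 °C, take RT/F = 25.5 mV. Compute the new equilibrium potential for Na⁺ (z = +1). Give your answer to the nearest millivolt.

63 mV

After the shift: [Na⁺]_out = 291, [Na⁺]_in = 24.8 mM.
E_new = (25.5/1)·ln(291/24.8) = 25.50 · (2.4625) = 62.79 mV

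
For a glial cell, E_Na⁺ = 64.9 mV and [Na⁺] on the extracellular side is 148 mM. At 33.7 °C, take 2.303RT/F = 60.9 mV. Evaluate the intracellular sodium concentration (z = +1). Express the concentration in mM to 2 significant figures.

13 mM

Nernst: E = (60.9/1) · log₁₀([out]/[in]), so log₁₀([out]/[in]) = 64.9 × 1 / 60.9 = 1.0657.
[out]/[in] = 10^(1.0657) = 11.63.
[in] = 148 / 11.63 = 12.72 mM.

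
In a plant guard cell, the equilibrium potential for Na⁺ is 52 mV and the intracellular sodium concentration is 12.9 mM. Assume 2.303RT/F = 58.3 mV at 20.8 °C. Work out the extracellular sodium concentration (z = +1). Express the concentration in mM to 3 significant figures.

Nernst: E = (58.3/1) · log₁₀([out]/[in]), so log₁₀([out]/[in]) = 52.0 × 1 / 58.3 = 0.8919.
[out]/[in] = 10^(0.8919) = 7.797.
[out] = 7.797 × 12.9 = 100.6 mM.

101 mM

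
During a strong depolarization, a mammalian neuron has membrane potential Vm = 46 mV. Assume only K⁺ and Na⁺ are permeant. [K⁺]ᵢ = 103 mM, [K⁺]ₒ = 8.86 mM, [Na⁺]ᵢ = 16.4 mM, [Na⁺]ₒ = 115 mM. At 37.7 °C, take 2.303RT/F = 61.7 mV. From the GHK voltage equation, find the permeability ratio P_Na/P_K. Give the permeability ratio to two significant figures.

Let α = P_Na/P_K. GHK: Vm = 61.7·log₁₀[(Kₒ + α·Naₒ)/(Kᵢ + α·Naᵢ)].
10^(Vm/61.7) = 10^(46.0/61.7) = 5.566
So 5.566·(Kᵢ + α·Naᵢ) = Kₒ + α·Naₒ → α = (5.566·103.0 − 8.86) / (115.0 − 5.566·16.4)
α = (573.3 − 8.86) / (115.0 − 91.28) = 564.4/23.72 = 23.8

24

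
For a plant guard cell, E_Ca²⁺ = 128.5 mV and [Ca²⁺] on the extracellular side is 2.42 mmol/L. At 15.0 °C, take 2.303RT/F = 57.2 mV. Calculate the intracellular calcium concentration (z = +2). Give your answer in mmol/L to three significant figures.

0.0000778 mmol/L

Nernst: E = (57.2/2) · log₁₀([out]/[in]), so log₁₀([out]/[in]) = 128.5 × 2 / 57.2 = 4.4930.
[out]/[in] = 10^(4.4930) = 3.112e+04.
[in] = 2.42 / 3.112e+04 = 7.777e-05 mmol/L.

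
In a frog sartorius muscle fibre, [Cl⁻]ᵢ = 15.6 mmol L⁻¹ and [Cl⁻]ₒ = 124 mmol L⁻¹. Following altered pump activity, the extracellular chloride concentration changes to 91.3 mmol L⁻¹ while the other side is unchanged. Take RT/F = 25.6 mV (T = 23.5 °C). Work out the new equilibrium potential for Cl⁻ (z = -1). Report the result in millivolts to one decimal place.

-45.2 mV

After the shift: [Cl⁻]_out = 91.3, [Cl⁻]_in = 15.6 mmol L⁻¹.
E_new = (25.6/-1)·ln(91.3/15.6) = -25.60 · (1.7669) = -45.23 mV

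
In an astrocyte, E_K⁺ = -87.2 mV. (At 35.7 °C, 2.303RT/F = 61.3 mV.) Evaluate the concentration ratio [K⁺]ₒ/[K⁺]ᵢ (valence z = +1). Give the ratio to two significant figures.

0.038

log₁₀([out]/[in]) = E·z/(61.3) = -87.2 × 1 / 61.3 = -1.4225
[out]/[in] = 10^(-1.4225) = 0.0378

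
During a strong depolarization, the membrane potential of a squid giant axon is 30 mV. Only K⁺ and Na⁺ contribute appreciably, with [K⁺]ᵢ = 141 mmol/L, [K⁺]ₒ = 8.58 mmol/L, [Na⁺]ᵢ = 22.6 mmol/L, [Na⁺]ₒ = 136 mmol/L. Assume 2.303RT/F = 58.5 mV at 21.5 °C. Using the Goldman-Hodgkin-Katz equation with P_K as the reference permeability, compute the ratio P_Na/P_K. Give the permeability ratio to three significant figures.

7.22

Let α = P_Na/P_K. GHK: Vm = 58.5·log₁₀[(Kₒ + α·Naₒ)/(Kᵢ + α·Naᵢ)].
10^(Vm/58.5) = 10^(30.0/58.5) = 3.257
So 3.257·(Kᵢ + α·Naᵢ) = Kₒ + α·Naₒ → α = (3.257·141.0 − 8.58) / (136.0 − 3.257·22.6)
α = (459.2 − 8.58) / (136.0 − 73.61) = 450.7/62.39 = 7.223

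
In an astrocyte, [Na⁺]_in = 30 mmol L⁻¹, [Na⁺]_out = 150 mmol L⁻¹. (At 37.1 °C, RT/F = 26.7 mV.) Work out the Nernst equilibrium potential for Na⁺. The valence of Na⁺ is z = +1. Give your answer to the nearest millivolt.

43 mV

E = (26.7/z) · ln([Na⁺]_out/[Na⁺]_in) with z = +1.
= (26.7/1) · ln(150/30) = 26.70 · ln(5)
= 26.70 · (1.6094) = 42.97 mV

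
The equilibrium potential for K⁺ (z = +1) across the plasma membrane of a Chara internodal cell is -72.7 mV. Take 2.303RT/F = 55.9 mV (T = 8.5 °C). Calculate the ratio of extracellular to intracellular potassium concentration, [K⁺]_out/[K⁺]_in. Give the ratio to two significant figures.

log₁₀([out]/[in]) = E·z/(55.9) = -72.7 × 1 / 55.9 = -1.3005
[out]/[in] = 10^(-1.3005) = 0.05006

0.050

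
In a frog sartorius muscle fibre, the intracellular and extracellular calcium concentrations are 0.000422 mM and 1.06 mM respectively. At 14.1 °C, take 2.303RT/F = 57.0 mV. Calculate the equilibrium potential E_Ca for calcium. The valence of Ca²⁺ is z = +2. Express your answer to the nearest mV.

97 mV

E = (57.0/z) · log₁₀([Ca²⁺]_out/[Ca²⁺]_in) with z = +2.
= (57.0/2) · log₁₀(1.06/0.000422) = 28.50 · log₁₀(2512)
= 28.50 · (3.4000) = 96.90 mV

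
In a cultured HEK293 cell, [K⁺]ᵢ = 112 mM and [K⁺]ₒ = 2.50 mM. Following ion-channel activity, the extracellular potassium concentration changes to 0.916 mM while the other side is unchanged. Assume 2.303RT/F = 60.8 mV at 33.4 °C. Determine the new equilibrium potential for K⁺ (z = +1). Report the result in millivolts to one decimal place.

After the shift: [K⁺]_out = 0.916, [K⁺]_in = 112 mM.
E_new = (60.8/1)·log₁₀(0.916/112) = 60.80 · (-2.0873) = -126.91 mV

-126.9 mV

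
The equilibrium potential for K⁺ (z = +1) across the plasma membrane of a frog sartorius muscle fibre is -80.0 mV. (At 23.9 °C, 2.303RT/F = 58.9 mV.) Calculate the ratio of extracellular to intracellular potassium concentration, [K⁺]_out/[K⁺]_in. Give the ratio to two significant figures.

0.044

log₁₀([out]/[in]) = E·z/(58.9) = -80.0 × 1 / 58.9 = -1.3582
[out]/[in] = 10^(-1.3582) = 0.04383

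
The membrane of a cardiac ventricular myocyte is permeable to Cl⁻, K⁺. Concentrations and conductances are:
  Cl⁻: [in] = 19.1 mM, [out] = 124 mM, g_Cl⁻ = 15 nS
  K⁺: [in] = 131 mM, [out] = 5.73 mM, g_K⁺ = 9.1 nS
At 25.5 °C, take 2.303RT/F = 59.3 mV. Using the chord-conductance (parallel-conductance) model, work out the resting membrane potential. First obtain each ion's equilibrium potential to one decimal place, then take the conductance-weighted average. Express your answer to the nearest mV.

E_Cl⁻ = (59.3/-1)·log₁₀(124/19.1) = -48.2 mV
E_K⁺ = (59.3/1)·log₁₀(5.73/131) = -80.6 mV
Vm = (Σ gᵢEᵢ)/(Σ gᵢ) = (15·-48.2 + 9.1·-80.6) / (15 + 9.1)
= -1456.46 / 24.1 = -60.43 mV

-60 mV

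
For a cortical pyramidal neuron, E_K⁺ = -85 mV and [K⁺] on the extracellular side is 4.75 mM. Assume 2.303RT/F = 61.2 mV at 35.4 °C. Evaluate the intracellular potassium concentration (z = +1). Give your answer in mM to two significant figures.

Nernst: E = (61.2/1) · log₁₀([out]/[in]), so log₁₀([out]/[in]) = -85.0 × 1 / 61.2 = -1.3889.
[out]/[in] = 10^(-1.3889) = 0.04084.
[in] = 4.75 / 0.04084 = 116.3 mM.

120 mM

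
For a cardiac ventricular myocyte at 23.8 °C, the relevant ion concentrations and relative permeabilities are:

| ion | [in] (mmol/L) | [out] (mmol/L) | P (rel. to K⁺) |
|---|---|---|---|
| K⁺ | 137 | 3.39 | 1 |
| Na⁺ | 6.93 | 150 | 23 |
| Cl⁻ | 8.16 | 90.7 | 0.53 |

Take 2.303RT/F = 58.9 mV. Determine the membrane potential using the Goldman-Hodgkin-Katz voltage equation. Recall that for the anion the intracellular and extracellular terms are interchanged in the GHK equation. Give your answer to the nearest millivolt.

Vm = 58.9 · log₁₀[(Σ P·[cation]ₒ + Σ P·[anion]ᵢ) / (Σ P·[cation]ᵢ + Σ P·[anion]ₒ)]
Numerator = 1×3.39 + 23×150 + 0.53×8.16 = 3458
Denominator = 1×137 + 23×6.93 + 0.53×90.7 = 344.5
Vm = 58.9 · log₁₀(10.038) = 58.9 × (1.0016) = 59.00 mV

59 mV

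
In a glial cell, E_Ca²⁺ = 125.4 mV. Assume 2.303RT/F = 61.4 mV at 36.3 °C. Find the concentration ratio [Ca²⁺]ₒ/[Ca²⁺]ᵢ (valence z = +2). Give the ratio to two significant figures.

12000

log₁₀([out]/[in]) = E·z/(61.4) = 125.4 × 2 / 61.4 = 4.0847
[out]/[in] = 10^(4.0847) = 1.215e+04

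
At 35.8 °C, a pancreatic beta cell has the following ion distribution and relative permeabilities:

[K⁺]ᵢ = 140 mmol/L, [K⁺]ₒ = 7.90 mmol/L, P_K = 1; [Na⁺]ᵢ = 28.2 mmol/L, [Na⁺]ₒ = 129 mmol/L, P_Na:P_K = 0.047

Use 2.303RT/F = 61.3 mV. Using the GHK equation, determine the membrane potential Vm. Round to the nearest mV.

Vm = 61.3 · log₁₀[(Σ P·[cation]ₒ + Σ P·[anion]ᵢ) / (Σ P·[cation]ᵢ + Σ P·[anion]ₒ)]
Numerator = 1×7.90 + 0.047×129 = 13.96
Denominator = 1×140 + 0.047×28.2 = 141.3
Vm = 61.3 · log₁₀(0.0988) = 61.3 × (-1.0052) = -61.62 mV

-62 mV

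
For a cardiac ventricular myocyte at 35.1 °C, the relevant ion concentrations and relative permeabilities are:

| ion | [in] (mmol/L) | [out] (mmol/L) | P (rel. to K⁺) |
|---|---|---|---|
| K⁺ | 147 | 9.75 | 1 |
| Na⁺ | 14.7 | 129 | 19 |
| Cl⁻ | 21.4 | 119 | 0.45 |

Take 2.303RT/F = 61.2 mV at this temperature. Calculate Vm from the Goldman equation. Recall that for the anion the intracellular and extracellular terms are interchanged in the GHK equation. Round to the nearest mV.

44 mV

Vm = 61.2 · log₁₀[(Σ P·[cation]ₒ + Σ P·[anion]ᵢ) / (Σ P·[cation]ᵢ + Σ P·[anion]ₒ)]
Numerator = 1×9.75 + 19×129 + 0.45×21.4 = 2470
Denominator = 1×147 + 19×14.7 + 0.45×119 = 479.9
Vm = 61.2 · log₁₀(5.1482) = 61.2 × (0.7117) = 43.55 mV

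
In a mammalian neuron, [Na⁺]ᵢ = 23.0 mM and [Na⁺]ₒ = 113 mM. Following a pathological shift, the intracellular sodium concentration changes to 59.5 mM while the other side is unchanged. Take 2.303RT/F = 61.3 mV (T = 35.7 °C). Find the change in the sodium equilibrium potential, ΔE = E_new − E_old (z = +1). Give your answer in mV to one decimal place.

-25.3 mV

E_old = (61.3/1)·log₁₀(113/23.0) = 42.38 mV
E_new = (61.3/1)·log₁₀(113/59.5) = 17.08 mV
ΔE = 17.08 − (42.38) = -25.30 mV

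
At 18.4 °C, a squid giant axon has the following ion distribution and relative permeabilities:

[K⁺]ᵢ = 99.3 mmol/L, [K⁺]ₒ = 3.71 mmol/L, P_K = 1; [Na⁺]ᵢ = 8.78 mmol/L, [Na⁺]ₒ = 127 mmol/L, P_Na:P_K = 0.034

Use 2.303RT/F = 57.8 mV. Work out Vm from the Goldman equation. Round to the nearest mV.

-63 mV

Vm = 57.8 · log₁₀[(Σ P·[cation]ₒ + Σ P·[anion]ᵢ) / (Σ P·[cation]ᵢ + Σ P·[anion]ₒ)]
Numerator = 1×3.71 + 0.034×127 = 8.028
Denominator = 1×99.3 + 0.034×8.78 = 99.6
Vm = 57.8 · log₁₀(0.080604) = 57.8 × (-1.0936) = -63.21 mV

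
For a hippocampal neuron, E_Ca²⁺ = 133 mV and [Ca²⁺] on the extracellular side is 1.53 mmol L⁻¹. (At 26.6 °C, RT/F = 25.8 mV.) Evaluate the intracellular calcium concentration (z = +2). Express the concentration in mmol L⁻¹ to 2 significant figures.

0.000051 mmol L⁻¹

Nernst: E = (25.8/2) · ln([out]/[in]), so ln([out]/[in]) = 133.0 × 2 / 25.8 = 10.3101.
[out]/[in] = e^(10.3101) = 3.003e+04.
[in] = 1.53 / 3.003e+04 = 5.094e-05 mmol L⁻¹.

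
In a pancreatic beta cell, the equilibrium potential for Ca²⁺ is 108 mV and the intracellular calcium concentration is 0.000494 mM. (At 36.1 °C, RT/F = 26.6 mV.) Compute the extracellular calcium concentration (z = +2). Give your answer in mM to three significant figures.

Nernst: E = (26.6/2) · ln([out]/[in]), so ln([out]/[in]) = 108.0 × 2 / 26.6 = 8.1203.
[out]/[in] = e^(8.1203) = 3362.
[out] = 3362 × 0.000494 = 1.661 mM.

1.66 mM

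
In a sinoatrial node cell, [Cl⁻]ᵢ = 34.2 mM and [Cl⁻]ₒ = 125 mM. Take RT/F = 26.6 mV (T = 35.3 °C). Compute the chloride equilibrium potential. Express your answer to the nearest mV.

E = (26.6/z) · ln([Cl⁻]_out/[Cl⁻]_in) with z = -1.
For an anion, dividing by z = -1 reverses the sign.
= (26.6/-1) · ln(125/34.2) = -26.60 · ln(3.655)
= -26.60 · (1.2961) = -34.48 mV

-34 mV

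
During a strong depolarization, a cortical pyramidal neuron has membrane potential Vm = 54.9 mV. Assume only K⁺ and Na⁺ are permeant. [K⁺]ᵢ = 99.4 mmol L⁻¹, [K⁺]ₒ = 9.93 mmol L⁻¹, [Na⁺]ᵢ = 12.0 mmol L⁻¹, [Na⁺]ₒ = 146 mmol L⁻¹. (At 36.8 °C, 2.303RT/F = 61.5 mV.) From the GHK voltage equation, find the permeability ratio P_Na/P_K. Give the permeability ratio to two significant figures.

Let α = P_Na/P_K. GHK: Vm = 61.5·log₁₀[(Kₒ + α·Naₒ)/(Kᵢ + α·Naᵢ)].
10^(Vm/61.5) = 10^(54.9/61.5) = 7.8106
So 7.8106·(Kᵢ + α·Naᵢ) = Kₒ + α·Naₒ → α = (7.8106·99.4 − 9.93) / (146.0 − 7.8106·12.0)
α = (776.4 − 9.93) / (146.0 − 93.73) = 766.4/52.27 = 14.66

15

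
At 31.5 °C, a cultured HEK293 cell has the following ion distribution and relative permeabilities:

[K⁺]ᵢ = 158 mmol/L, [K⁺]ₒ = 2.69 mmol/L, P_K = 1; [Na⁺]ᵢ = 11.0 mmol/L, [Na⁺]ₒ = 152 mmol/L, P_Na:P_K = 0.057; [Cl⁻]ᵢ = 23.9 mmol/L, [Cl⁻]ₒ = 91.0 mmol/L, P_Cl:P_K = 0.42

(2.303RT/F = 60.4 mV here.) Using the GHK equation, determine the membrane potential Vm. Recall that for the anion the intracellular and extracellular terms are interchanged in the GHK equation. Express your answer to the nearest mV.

-58 mV

Vm = 60.4 · log₁₀[(Σ P·[cation]ₒ + Σ P·[anion]ᵢ) / (Σ P·[cation]ᵢ + Σ P·[anion]ₒ)]
Numerator = 1×2.69 + 0.057×152 + 0.42×23.9 = 21.39
Denominator = 1×158 + 0.057×11.0 + 0.42×91.0 = 196.8
Vm = 60.4 · log₁₀(0.10867) = 60.4 × (-0.9639) = -58.22 mV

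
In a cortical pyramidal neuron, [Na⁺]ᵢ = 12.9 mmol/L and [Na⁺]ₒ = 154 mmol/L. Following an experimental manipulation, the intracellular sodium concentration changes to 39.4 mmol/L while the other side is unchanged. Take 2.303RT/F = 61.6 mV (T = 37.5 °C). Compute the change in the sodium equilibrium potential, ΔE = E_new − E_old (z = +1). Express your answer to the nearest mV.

-30 mV

E_old = (61.6/1)·log₁₀(154/12.9) = 66.34 mV
E_new = (61.6/1)·log₁₀(154/39.4) = 36.47 mV
ΔE = 36.47 − (66.34) = -29.87 mV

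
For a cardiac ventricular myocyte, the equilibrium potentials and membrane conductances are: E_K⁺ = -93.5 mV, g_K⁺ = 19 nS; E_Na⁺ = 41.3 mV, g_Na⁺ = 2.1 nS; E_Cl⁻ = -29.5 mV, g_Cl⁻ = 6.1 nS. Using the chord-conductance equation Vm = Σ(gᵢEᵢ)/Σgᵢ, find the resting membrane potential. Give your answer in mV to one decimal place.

-68.7 mV

Σ gᵢEᵢ = 19·(-93.5) + 2.1·(41.3) + 6.1·(-29.5) = -1869.72
Σ gᵢ = 19 + 2.1 + 6.1 = 27.2
Vm = -1869.72 / 27.2 = -68.74 mV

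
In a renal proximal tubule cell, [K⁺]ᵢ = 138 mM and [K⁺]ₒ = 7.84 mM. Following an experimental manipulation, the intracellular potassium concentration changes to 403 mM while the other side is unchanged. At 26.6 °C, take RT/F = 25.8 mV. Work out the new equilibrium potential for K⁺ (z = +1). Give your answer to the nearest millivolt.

-102 mV

After the shift: [K⁺]_out = 7.84, [K⁺]_in = 403 mM.
E_new = (25.8/1)·ln(7.84/403) = 25.80 · (-3.9397) = -101.64 mV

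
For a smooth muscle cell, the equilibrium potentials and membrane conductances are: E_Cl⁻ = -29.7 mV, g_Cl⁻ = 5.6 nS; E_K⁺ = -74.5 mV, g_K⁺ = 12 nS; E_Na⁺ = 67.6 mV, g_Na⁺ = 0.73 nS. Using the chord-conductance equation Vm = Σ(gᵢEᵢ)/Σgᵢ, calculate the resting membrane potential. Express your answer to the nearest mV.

-55 mV

Σ gᵢEᵢ = 5.6·(-29.7) + 12·(-74.5) + 0.73·(67.6) = -1010.97
Σ gᵢ = 5.6 + 12 + 0.73 = 18.33
Vm = -1010.97 / 18.33 = -55.15 mV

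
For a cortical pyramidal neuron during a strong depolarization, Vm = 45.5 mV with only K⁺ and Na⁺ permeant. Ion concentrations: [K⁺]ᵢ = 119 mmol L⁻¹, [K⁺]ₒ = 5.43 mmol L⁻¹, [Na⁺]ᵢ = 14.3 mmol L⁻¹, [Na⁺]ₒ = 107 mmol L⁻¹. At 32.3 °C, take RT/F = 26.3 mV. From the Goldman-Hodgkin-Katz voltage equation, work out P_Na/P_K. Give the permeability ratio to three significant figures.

Let α = P_Na/P_K. GHK: Vm = 26.3·ln[(Kₒ + α·Naₒ)/(Kᵢ + α·Naᵢ)].
e^(Vm/26.3) = e^(45.5/26.3) = 5.6409
So 5.6409·(Kᵢ + α·Naᵢ) = Kₒ + α·Naₒ → α = (5.6409·119.0 − 5.43) / (107.0 − 5.6409·14.3)
α = (671.3 − 5.43) / (107.0 − 80.66) = 665.8/26.34 = 25.28

25.3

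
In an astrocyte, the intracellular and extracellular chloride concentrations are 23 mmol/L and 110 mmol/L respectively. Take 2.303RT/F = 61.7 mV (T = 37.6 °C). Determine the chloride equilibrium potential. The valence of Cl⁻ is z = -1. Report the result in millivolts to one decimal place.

E = (61.7/z) · log₁₀([Cl⁻]_out/[Cl⁻]_in) with z = -1.
For an anion, dividing by z = -1 reverses the sign.
= (61.7/-1) · log₁₀(110/23) = -61.70 · log₁₀(4.783)
= -61.70 · (0.6797) = -41.94 mV

-41.9 mV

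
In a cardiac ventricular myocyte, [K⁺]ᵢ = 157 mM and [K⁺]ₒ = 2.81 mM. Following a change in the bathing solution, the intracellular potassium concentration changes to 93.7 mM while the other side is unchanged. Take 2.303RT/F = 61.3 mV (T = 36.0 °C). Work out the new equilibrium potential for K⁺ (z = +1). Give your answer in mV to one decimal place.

-93.4 mV

After the shift: [K⁺]_out = 2.81, [K⁺]_in = 93.7 mM.
E_new = (61.3/1)·log₁₀(2.81/93.7) = 61.30 · (-1.5230) = -93.36 mV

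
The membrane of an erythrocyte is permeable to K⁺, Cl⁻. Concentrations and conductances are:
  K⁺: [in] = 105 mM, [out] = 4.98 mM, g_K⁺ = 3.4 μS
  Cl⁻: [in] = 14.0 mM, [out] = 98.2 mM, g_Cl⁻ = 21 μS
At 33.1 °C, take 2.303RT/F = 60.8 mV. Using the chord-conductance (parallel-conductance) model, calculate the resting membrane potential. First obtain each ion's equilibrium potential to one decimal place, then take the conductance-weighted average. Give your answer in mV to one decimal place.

E_K⁺ = (60.8/1)·log₁₀(4.98/105) = -80.5 mV
E_Cl⁻ = (60.8/-1)·log₁₀(98.2/14.0) = -51.4 mV
Vm = (Σ gᵢEᵢ)/(Σ gᵢ) = (3.4·-80.5 + 21·-51.4) / (3.4 + 21)
= -1353.10 / 24.4 = -55.45 mV

-55.5 mV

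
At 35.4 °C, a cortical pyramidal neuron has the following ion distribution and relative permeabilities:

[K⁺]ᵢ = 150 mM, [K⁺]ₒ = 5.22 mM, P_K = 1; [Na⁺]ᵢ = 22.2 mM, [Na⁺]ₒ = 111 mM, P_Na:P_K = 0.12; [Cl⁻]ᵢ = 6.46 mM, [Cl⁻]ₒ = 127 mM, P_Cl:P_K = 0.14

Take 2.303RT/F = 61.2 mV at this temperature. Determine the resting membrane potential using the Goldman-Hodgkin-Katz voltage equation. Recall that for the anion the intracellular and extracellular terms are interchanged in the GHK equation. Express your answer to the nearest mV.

Vm = 61.2 · log₁₀[(Σ P·[cation]ₒ + Σ P·[anion]ᵢ) / (Σ P·[cation]ᵢ + Σ P·[anion]ₒ)]
Numerator = 1×5.22 + 0.12×111 + 0.14×6.46 = 19.44
Denominator = 1×150 + 0.12×22.2 + 0.14×127 = 170.4
Vm = 61.2 · log₁₀(0.11408) = 61.2 × (-0.9428) = -57.70 mV

-58 mV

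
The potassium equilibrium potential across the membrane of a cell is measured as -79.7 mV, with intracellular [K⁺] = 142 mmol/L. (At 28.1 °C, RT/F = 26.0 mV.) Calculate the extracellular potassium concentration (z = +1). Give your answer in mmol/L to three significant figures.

6.62 mmol/L

Nernst: E = (26.0/1) · ln([out]/[in]), so ln([out]/[in]) = -79.7 × 1 / 26.0 = -3.0654.
[out]/[in] = e^(-3.0654) = 0.04664.
[out] = 0.04664 × 142 = 6.622 mmol/L.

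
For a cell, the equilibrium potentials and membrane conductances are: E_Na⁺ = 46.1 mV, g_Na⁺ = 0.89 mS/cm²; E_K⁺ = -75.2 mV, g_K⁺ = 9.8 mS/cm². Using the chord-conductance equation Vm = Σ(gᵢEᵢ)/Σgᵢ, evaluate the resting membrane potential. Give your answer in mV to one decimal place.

-65.1 mV

Σ gᵢEᵢ = 0.89·(46.1) + 9.8·(-75.2) = -695.93
Σ gᵢ = 0.89 + 9.8 = 10.69
Vm = -695.93 / 10.69 = -65.10 mV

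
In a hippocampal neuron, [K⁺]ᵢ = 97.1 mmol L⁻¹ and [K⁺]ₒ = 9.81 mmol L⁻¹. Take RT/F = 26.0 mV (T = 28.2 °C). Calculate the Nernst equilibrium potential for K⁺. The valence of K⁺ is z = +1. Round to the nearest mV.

-60 mV

E = (26.0/z) · ln([K⁺]_out/[K⁺]_in) with z = +1.
= (26.0/1) · ln(9.81/97.1) = 26.00 · ln(0.101)
= 26.00 · (-2.2923) = -59.60 mV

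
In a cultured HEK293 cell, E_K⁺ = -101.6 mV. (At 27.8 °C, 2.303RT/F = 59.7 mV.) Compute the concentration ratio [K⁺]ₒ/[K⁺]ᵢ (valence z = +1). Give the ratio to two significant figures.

0.020

log₁₀([out]/[in]) = E·z/(59.7) = -101.6 × 1 / 59.7 = -1.7018
[out]/[in] = 10^(-1.7018) = 0.01987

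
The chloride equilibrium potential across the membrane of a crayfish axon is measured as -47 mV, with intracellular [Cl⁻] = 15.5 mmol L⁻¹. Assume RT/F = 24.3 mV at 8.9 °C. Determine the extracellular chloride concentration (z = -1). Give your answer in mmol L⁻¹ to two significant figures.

110 mmol L⁻¹

Nernst: E = (24.3/-1) · ln([out]/[in]), so ln([out]/[in]) = -47.0 × -1 / 24.3 = 1.9342.
[out]/[in] = e^(1.9342) = 6.918.
[out] = 6.918 × 15.5 = 107.2 mmol L⁻¹.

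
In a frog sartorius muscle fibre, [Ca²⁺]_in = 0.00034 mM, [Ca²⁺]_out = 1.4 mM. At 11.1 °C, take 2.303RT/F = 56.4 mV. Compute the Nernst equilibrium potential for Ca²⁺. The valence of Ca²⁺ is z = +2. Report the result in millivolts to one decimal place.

E = (56.4/z) · log₁₀([Ca²⁺]_out/[Ca²⁺]_in) with z = +2.
= (56.4/2) · log₁₀(1.4/0.00034) = 28.20 · log₁₀(4118)
= 28.20 · (3.6146) = 101.93 mV

101.9 mV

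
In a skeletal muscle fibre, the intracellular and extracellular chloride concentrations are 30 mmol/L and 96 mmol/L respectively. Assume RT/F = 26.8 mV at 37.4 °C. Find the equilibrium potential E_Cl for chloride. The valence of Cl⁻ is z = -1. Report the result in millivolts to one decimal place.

-31.2 mV

E = (26.8/z) · ln([Cl⁻]_out/[Cl⁻]_in) with z = -1.
For an anion, dividing by z = -1 reverses the sign.
= (26.8/-1) · ln(96/30) = -26.80 · ln(3.2)
= -26.80 · (1.1632) = -31.17 mV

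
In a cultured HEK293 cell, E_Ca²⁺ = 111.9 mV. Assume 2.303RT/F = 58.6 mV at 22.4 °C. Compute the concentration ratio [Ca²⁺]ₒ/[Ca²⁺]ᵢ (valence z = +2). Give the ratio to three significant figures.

6590

log₁₀([out]/[in]) = E·z/(58.6) = 111.9 × 2 / 58.6 = 3.8191
[out]/[in] = 10^(3.8191) = 6593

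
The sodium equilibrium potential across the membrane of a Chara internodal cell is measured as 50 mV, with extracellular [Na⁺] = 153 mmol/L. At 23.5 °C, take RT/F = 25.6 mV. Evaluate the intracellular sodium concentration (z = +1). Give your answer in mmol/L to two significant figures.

Nernst: E = (25.6/1) · ln([out]/[in]), so ln([out]/[in]) = 50.0 × 1 / 25.6 = 1.9531.
[out]/[in] = e^(1.9531) = 7.051.
[in] = 153 / 7.051 = 21.7 mmol/L.

22 mmol/L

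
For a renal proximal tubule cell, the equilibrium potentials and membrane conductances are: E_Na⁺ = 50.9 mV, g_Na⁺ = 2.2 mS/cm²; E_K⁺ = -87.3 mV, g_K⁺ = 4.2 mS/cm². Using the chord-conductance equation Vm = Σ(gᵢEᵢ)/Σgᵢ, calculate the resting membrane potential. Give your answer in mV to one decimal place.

-39.8 mV

Σ gᵢEᵢ = 2.2·(50.9) + 4.2·(-87.3) = -254.68
Σ gᵢ = 2.2 + 4.2 = 6.4
Vm = -254.68 / 6.4 = -39.79 mV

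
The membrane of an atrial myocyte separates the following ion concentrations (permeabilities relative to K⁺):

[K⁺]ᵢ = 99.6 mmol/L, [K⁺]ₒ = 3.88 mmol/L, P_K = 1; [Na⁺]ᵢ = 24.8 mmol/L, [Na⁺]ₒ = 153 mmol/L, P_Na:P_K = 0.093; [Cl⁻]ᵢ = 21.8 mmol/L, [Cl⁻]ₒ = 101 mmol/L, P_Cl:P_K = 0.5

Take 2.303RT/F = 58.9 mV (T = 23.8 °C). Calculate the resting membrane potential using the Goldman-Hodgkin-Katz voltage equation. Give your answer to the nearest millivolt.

-42 mV

Vm = 58.9 · log₁₀[(Σ P·[cation]ₒ + Σ P·[anion]ᵢ) / (Σ P·[cation]ᵢ + Σ P·[anion]ₒ)]
Numerator = 1×3.88 + 0.093×153 + 0.5×21.8 = 29.01
Denominator = 1×99.6 + 0.093×24.8 + 0.5×101 = 152.4
Vm = 58.9 · log₁₀(0.19034) = 58.9 × (-0.7205) = -42.44 mV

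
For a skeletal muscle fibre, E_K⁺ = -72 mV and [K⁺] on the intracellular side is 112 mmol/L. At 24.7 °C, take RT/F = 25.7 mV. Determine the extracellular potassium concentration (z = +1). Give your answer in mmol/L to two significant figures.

6.8 mmol/L

Nernst: E = (25.7/1) · ln([out]/[in]), so ln([out]/[in]) = -72.0 × 1 / 25.7 = -2.8016.
[out]/[in] = e^(-2.8016) = 0.06072.
[out] = 0.06072 × 112 = 6.8 mmol/L.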